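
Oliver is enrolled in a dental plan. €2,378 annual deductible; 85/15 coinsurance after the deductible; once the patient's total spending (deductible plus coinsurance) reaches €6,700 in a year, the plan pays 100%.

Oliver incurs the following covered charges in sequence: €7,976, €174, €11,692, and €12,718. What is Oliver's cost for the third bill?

Bill 1, €7,976: €2,378 finishes the deductible; €5,598 goes to coinsurance; 15% of €5,598 = €839.70. Patient owes €3,217.70 (running OOP €3,217.70).
Bill 2, €174: deductible met; 15% of €174 = €26.10. Patient pays €26.10; OOP now €3,243.80.
Bill 3, €11,692: deductible already satisfied, so patient's share is 15% × €11,692 = €1,753.80. Patient owes €1,753.80 (running OOP €4,997.60).

€1,753.80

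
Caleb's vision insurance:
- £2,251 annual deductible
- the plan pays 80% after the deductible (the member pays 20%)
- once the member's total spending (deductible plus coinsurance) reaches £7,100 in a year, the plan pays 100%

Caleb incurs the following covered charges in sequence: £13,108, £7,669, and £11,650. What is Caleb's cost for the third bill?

£1,143.80

#1 (£13,108): deductible takes £2,251, £10,857 remains; 20% of £10,857 = £2,171.40. Member owes £4,422.40 (running OOP £4,422.40).
#2 (£7,669): deductible met; 20% of £7,669 = £1,533.80. Member pays £1,533.80; OOP now £5,956.20.
#3 (£11,650): deductible already satisfied, so member's share is 20% × £11,650 = £2,330. That would push OOP to £8,286.20, over the £7,100 cap, so member pays £7,100 − £5,956.20 = £1,143.80.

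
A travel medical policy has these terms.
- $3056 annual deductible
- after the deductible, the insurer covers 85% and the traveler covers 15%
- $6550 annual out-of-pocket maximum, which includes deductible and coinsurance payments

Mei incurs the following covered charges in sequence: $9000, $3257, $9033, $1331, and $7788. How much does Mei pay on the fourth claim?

$199.65

Claim 1 ($9000): $3056 finishes the deductible; $5944 goes to coinsurance; 15% of $5944 = $891.60. Cost to traveler: $3947.60. OOP to date $3947.60.
Claim 2 ($3257): deductible met; 15% of $3257 = $488.55. Traveler owes $488.55 (running OOP $4436.15).
Claim 3 ($9033): deductible already satisfied, so traveler's share is 15% × $9033 = $1354.95. Traveler pays $1354.95; OOP now $5791.10.
Claim 4 ($1331): 15% coinsurance on $1331 = $199.65. Traveler owes $199.65 (running OOP $5990.75).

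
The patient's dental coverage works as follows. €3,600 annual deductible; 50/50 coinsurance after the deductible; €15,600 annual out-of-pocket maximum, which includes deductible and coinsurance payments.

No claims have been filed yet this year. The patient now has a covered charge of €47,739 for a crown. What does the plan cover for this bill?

€32,139

Nothing has been paid toward the €3,600 deductible, so the first €3,600 of this charge is applied there.
The remaining €44,139 (= €47,739 − €3,600) moves to coinsurance.
Patient's 50% share of €44,139 is €22,069.50.
That puts the patient's cost at €3,600 + €22,069.50 = €25,669.50 before any cap.
That would bring total out-of-pocket to €25,669.50, past the €15,600 cap. The patient is capped at €15,600 − €0 = €15,600 on this claim.
Insurer pays the balance: €47,739 − €15,600 = €32,139.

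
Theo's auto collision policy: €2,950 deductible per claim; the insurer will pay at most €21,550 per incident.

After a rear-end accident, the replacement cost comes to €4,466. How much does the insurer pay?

€1,516

After the deductible, €4,466 − €2,950 = €1,516 remains.
€1,516 ≤ €21,550, so the limit doesn't bind; insurer pays €1,516.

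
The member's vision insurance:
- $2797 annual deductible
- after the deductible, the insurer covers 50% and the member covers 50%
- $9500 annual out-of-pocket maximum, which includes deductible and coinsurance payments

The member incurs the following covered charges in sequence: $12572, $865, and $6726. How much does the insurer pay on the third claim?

$5343

Claim 1 ($12572): $2797 finishes the deductible; $9775 goes to coinsurance; coinsurance $9775 × 50% = $4887.50. Cost to member: $7684.50. OOP to date $7684.50. Insurer: $12572 − $7684.50 = $4887.50.
Claim 2 ($865): deductible met; 50% of $865 = $432.50. Member pays $432.50; OOP now $8117. Plan pays $865 − $432.50 = $432.50.
Claim 3 ($6726): deductible already satisfied, so member's share is 50% × $6726 = $3363. That would push OOP to $11480, over the $9500 cap, so member pays $9500 − $8117 = $1383. Plan pays $6726 − $1383 = $5343.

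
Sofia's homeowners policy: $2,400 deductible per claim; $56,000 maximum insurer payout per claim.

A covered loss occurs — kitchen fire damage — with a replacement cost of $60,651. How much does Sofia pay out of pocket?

Subtract the deductible: $60,651 − $2,400 = $58,251.
The $56,000 per-incident cap binds; insurer pays $56,000.
Homeowner's share is the uncovered remainder: $60,651 − $56,000 = $4,651.

$4,651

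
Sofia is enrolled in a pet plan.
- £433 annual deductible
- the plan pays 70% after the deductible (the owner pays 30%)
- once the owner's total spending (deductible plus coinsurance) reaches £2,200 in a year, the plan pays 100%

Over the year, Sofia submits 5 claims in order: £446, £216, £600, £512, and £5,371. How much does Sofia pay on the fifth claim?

£1,364.70

Claim 1 (£446): deductible takes £433, £13 remains; coinsurance £13 × 30% = £3.90. Owner pays £436.90; OOP now £436.90.
Claim 2 (£216): deductible met; 30% of £216 = £64.80. Cost to owner: £64.80. OOP to date £501.70.
Claim 3 (£600): deductible already satisfied, so owner's share is 30% × £600 = £180. Owner owes £180 (running OOP £681.70).
Claim 4 (£512): 30% coinsurance on £512 = £153.60. Owner pays £153.60; OOP now £835.30.
Claim 5 (£5,371): deductible met; 30% of £5,371 = £1,611.30. OOP would hit £2,446.60 > £2,200, so the cap limits the owner to £2,200 − £835.30 = £1,364.70.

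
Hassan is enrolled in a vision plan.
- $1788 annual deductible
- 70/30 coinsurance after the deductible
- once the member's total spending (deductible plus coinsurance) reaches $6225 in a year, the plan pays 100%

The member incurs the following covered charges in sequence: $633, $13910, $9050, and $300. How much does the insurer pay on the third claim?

$8439.50

#1 ($633): fully absorbed by the deductible. Cost to member: $633. OOP to date $633. Plan pays $633 − $633 = $0.
#2 ($13910): deductible takes $1155, $12755 remains; member's 30% is $3826.50. Cost to member: $4981.50. OOP to date $5614.50. Insurer: $13910 − $4981.50 = $8928.50.
#3 ($9050): 30% coinsurance on $9050 = $2715. OOP would hit $8329.50 > $6225, so the cap limits the member to $6225 − $5614.50 = $610.50. Insurer: $9050 − $610.50 = $8439.50.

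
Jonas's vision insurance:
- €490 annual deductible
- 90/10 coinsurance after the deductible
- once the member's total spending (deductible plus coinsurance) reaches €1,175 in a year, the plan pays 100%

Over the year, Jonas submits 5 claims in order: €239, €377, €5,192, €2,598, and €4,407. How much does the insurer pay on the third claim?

Claim 1 — €239: all of it applies to the deductible. Member pays €239; OOP now €239. Insurer: €239 − €239 = €0.
Claim 2 — €377: €251 finishes the deductible; €126 goes to coinsurance; member's 10% is €12.60. Cost to member: €263.60. OOP to date €502.60. Insurer: €377 − €263.60 = €113.40.
Claim 3 — €5,192: 10% coinsurance on €5,192 = €519.20. Member pays €519.20; OOP now €1,021.80. Insurer: €5,192 − €519.20 = €4,672.80.

€4,672.80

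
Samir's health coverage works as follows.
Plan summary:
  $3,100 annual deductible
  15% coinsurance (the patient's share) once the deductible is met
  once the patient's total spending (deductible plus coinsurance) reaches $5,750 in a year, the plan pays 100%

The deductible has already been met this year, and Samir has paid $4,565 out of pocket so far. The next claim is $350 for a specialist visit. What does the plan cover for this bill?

With the deductible met, the entire $350 is subject to coinsurance.
Patient's 15% share of $350 is $52.50.
Year-to-date out-of-pocket becomes $4,565 + $52.50 = $4,617.50, still under the $5,750 maximum, so no cap applies.
Insurer pays the balance: $350 − $52.50 = $297.50.

$297.50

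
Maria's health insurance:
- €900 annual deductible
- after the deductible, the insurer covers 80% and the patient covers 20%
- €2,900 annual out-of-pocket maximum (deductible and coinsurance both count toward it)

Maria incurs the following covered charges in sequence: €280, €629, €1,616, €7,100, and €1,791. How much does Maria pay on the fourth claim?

€1,420

#1 (€280): fully absorbed by the deductible. Patient owes €280 (running OOP €280).
#2 (€629): deductible takes €620, €9 remains; patient's 20% is €1.80. Patient owes €621.80 (running OOP €901.80).
#3 (€1,616): 20% coinsurance on €1,616 = €323.20. Patient pays €323.20; OOP now €1,225.
#4 (€7,100): 20% coinsurance on €7,100 = €1,420. Patient owes €1,420 (running OOP €2,645).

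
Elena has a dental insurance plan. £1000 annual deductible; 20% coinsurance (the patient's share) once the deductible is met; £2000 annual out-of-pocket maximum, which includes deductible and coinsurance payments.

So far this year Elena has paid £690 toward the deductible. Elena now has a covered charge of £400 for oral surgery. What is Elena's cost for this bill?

£690 of the £1000 deductible is already met, leaving £310.
The remaining £90 (= £400 − £310) moves to coinsurance.
20% of £90 = £18 falls to the patient.
That puts the patient's cost at £310 + £18 = £328 before any cap.
Year-to-date out-of-pocket becomes £690 + £328 = £1018, still under the £2000 maximum, so no cap applies.

£328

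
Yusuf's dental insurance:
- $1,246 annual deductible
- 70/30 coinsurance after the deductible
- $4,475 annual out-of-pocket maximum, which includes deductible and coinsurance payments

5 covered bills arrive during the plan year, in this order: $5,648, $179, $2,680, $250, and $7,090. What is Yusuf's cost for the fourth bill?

$75

Bill 1, $5,648: $1,246 to deductible, leaving $4,402; 30% of $4,402 = $1,320.60. Cost to patient: $2,566.60. OOP to date $2,566.60.
Bill 2, $179: 30% coinsurance on $179 = $53.70. Patient pays $53.70; OOP now $2,620.30.
Bill 3, $2,680: 30% coinsurance on $2,680 = $804. Cost to patient: $804. OOP to date $3,424.30.
Bill 4, $250: deductible met; 30% of $250 = $75. Patient pays $75; OOP now $3,499.30.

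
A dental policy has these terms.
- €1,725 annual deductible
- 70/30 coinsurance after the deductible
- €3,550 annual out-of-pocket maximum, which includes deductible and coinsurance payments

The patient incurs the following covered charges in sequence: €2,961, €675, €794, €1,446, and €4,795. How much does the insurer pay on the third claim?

€555.80

Bill 1, €2,961: €1,725 to deductible, leaving €1,236; patient's 30% is €370.80. Patient pays €2,095.80; OOP now €2,095.80. Insurer: €2,961 − €2,095.80 = €865.20.
Bill 2, €675: deductible met; 30% of €675 = €202.50. Patient pays €202.50; OOP now €2,298.30. Insurer: €675 − €202.50 = €472.50.
Bill 3, €794: deductible met; 30% of €794 = €238.20. Cost to patient: €238.20. OOP to date €2,536.50. Plan pays €794 − €238.20 = €555.80.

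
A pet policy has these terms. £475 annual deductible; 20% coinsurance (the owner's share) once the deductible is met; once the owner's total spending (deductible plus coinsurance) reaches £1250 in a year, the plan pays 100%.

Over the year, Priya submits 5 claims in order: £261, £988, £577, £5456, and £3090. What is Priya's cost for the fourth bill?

#1 (£261): all of it applies to the deductible. Owner pays £261; OOP now £261.
#2 (£988): deductible takes £214, £774 remains; coinsurance £774 × 20% = £154.80. Owner pays £368.80; OOP now £629.80.
#3 (£577): deductible met; 20% of £577 = £115.40. Cost to owner: £115.40. OOP to date £745.20.
#4 (£5456): 20% coinsurance on £5456 = £1091.20. Adding that to £745.20 gives £1836.40, past the £1250 cap; owner pays only £1250 − £745.20 = £504.80.

£504.80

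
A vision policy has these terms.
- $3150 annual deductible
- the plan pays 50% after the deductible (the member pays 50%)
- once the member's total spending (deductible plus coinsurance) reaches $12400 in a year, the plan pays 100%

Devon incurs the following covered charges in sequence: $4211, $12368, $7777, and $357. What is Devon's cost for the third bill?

$2535.50

Bill 1, $4211: $3150 to deductible, leaving $1061; member's 50% is $530.50. Cost to member: $3680.50. OOP to date $3680.50.
Bill 2, $12368: 50% coinsurance on $12368 = $6184. Member pays $6184; OOP now $9864.50.
Bill 3, $7777: deductible already satisfied, so member's share is 50% × $7777 = $3888.50. That would push OOP to $13753, over the $12400 cap, so member pays $12400 − $9864.50 = $2535.50.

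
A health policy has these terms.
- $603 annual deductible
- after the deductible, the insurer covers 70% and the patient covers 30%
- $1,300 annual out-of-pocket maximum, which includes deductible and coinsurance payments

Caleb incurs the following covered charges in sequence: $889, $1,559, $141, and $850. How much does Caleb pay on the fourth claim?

Claim 1 — $889: $603 finishes the deductible; $286 goes to coinsurance; coinsurance $286 × 30% = $85.80. Patient pays $688.80; OOP now $688.80.
Claim 2 — $1,559: deductible met; 30% of $1,559 = $467.70. Patient owes $467.70 (running OOP $1,156.50).
Claim 3 — $141: deductible already satisfied, so patient's share is 30% × $141 = $42.30. Cost to patient: $42.30. OOP to date $1,198.80.
Claim 4 — $850: deductible already satisfied, so patient's share is 30% × $850 = $255. OOP would hit $1,453.80 > $1,300, so the cap limits the patient to $1,300 − $1,198.80 = $101.20.

$101.20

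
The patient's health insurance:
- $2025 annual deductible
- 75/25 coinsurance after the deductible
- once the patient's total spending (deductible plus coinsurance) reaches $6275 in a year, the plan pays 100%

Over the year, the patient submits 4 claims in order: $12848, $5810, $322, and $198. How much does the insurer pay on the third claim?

$241.50

Claim 1 ($12848): deductible takes $2025, $10823 remains; coinsurance $10823 × 25% = $2705.75. Patient pays $4730.75; OOP now $4730.75. Insurer: $12848 − $4730.75 = $8117.25.
Claim 2 ($5810): deductible met; 25% of $5810 = $1452.50. Cost to patient: $1452.50. OOP to date $6183.25. Insurer: $5810 − $1452.50 = $4357.50.
Claim 3 ($322): deductible already satisfied, so patient's share is 25% × $322 = $80.50. Patient pays $80.50; OOP now $6263.75. Insurer: $322 − $80.50 = $241.50.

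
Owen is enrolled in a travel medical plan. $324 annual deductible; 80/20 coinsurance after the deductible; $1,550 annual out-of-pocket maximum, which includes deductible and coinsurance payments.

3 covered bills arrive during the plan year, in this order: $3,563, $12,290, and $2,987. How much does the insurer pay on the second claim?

$11,711.80

Claim 1 ($3,563): $324 to deductible, leaving $3,239; coinsurance $3,239 × 20% = $647.80. Traveler owes $971.80 (running OOP $971.80). Plan pays $3,563 − $971.80 = $2,591.20.
Claim 2 ($12,290): deductible already satisfied, so traveler's share is 20% × $12,290 = $2,458. OOP would hit $3,429.80 > $1,550, so the cap limits the traveler to $1,550 − $971.80 = $578.20. Insurer: $12,290 − $578.20 = $11,711.80.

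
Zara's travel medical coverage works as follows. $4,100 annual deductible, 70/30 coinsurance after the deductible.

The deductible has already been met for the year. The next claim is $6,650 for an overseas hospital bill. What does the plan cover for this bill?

$4,655

The deductible is already satisfied, so the full bill goes to coinsurance.
Traveler's 30% share of $6,650 is $1,995.
Insurer pays the balance: $6,650 − $1,995 = $4,655.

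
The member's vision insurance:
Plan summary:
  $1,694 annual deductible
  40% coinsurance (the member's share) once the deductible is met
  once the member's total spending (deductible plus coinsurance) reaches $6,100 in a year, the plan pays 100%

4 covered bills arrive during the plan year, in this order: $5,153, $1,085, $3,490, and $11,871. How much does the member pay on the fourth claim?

$1,192.40

Claim 1 — $5,153: $1,694 finishes the deductible; $3,459 goes to coinsurance; member's 40% is $1,383.60. Member pays $3,077.60; OOP now $3,077.60.
Claim 2 — $1,085: deductible met; 40% of $1,085 = $434. Member pays $434; OOP now $3,511.60.
Claim 3 — $3,490: deductible already satisfied, so member's share is 40% × $3,490 = $1,396. Cost to member: $1,396. OOP to date $4,907.60.
Claim 4 — $11,871: deductible met; 40% of $11,871 = $4,748.40. OOP would hit $9,656 > $6,100, so the cap limits the member to $6,100 − $4,907.60 = $1,192.40.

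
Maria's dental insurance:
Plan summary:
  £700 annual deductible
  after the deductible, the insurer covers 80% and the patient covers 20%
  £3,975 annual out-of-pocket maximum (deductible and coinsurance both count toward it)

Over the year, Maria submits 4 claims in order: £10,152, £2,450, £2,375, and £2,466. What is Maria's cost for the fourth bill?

Claim 1 (£10,152): deductible takes £700, £9,452 remains; patient's 20% is £1,890.40. Patient pays £2,590.40; OOP now £2,590.40.
Claim 2 (£2,450): deductible met; 20% of £2,450 = £490. Cost to patient: £490. OOP to date £3,080.40.
Claim 3 (£2,375): deductible met; 20% of £2,375 = £475. Patient pays £475; OOP now £3,555.40.
Claim 4 (£2,466): deductible already satisfied, so patient's share is 20% × £2,466 = £493.20. That would push OOP to £4,048.60, over the £3,975 cap, so patient pays £3,975 − £3,555.40 = £419.60.

£419.60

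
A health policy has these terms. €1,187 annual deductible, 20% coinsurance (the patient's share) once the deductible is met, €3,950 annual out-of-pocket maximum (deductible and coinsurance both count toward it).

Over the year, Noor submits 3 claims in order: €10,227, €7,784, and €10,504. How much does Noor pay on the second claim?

Bill 1, €10,227: €1,187 to deductible, leaving €9,040; patient's 20% is €1,808. Patient owes €2,995 (running OOP €2,995).
Bill 2, €7,784: 20% coinsurance on €7,784 = €1,556.80. Adding that to €2,995 gives €4,551.80, past the €3,950 cap; patient pays only €3,950 − €2,995 = €955.

€955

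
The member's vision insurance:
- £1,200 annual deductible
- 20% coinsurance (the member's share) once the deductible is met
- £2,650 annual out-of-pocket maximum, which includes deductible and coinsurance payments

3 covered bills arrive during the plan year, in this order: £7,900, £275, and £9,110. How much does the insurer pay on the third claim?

£9,055

Claim 1 (£7,900): £1,200 to deductible, leaving £6,700; coinsurance £6,700 × 20% = £1,340. Member pays £2,540; OOP now £2,540. Plan pays £7,900 − £2,540 = £5,360.
Claim 2 (£275): 20% coinsurance on £275 = £55. Member owes £55 (running OOP £2,595). Plan pays £275 − £55 = £220.
Claim 3 (£9,110): deductible already satisfied, so member's share is 20% × £9,110 = £1,822. Adding that to £2,595 gives £4,417, past the £2,650 cap; member pays only £2,650 − £2,595 = £55. Plan pays £9,110 − £55 = £9,055.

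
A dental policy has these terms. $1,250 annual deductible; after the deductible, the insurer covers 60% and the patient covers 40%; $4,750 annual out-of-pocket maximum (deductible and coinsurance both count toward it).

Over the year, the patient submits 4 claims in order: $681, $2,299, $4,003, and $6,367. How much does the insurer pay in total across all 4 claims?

$8,600

Claim 1 ($681): entire amount goes to the deductible. Patient pays $681; OOP now $681. Insurer: $681 − $681 = $0.
Claim 2 ($2,299): deductible takes $569, $1,730 remains; 40% of $1,730 = $692. Patient owes $1,261 (running OOP $1,942). Insurer: $2,299 − $1,261 = $1,038.
Claim 3 ($4,003): deductible met; 40% of $4,003 = $1,601.20. Cost to patient: $1,601.20. OOP to date $3,543.20. Insurer: $4,003 − $1,601.20 = $2,401.80.
Claim 4 ($6,367): deductible already satisfied, so patient's share is 40% × $6,367 = $2,546.80. OOP would hit $6,090 > $4,750, so the cap limits the patient to $4,750 − $3,543.20 = $1,206.80. Insurer: $6,367 − $1,206.80 = $5,160.20.
Insurer total = bills − patient's total = $13,350 − $4,750 = $8,600.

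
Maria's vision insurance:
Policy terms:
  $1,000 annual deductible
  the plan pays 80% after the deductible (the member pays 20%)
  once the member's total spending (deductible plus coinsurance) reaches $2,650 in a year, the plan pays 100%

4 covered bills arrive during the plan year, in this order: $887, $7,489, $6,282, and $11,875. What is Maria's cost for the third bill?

$174.80

Bill 1, $887: entire amount goes to the deductible. Member pays $887; OOP now $887.
Bill 2, $7,489: deductible takes $113, $7,376 remains; 20% of $7,376 = $1,475.20. Cost to member: $1,588.20. OOP to date $2,475.20.
Bill 3, $6,282: 20% coinsurance on $6,282 = $1,256.40. Adding that to $2,475.20 gives $3,731.60, past the $2,650 cap; member pays only $2,650 − $2,475.20 = $174.80.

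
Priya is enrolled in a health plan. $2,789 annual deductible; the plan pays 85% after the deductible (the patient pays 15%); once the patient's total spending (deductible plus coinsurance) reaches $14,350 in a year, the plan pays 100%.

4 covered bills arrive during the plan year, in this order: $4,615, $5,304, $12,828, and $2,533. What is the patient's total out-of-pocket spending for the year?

#1 ($4,615): $2,789 finishes the deductible; $1,826 goes to coinsurance; 15% of $1,826 = $273.90. Patient owes $3,062.90 (running OOP $3,062.90).
#2 ($5,304): deductible already satisfied, so patient's share is 15% × $5,304 = $795.60. Cost to patient: $795.60. OOP to date $3,858.50.
#3 ($12,828): deductible met; 15% of $12,828 = $1,924.20. Patient pays $1,924.20; OOP now $5,782.70.
#4 ($2,533): deductible met; 15% of $2,533 = $379.95. Patient owes $379.95 (running OOP $6,162.65).
Summing the patient's payments: $3,062.90 + $795.60 + $1,924.20 + $379.95 = $6,162.65.

$6,162.65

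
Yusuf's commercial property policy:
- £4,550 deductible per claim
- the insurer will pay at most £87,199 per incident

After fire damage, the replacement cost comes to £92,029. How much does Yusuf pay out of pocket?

After the deductible, £92,029 − £4,550 = £87,479 remains.
Since £87,479 > £87,199, the payout is capped at £87,199.
Business's share is the uncovered remainder: £92,029 − £87,199 = £4,830.

£4,830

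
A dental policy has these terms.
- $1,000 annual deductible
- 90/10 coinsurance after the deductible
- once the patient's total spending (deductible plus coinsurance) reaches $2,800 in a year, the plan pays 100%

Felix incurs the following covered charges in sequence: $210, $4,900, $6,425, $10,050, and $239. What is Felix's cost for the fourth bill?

$746.50

Claim 1 ($210): fully absorbed by the deductible. Patient owes $210 (running OOP $210).
Claim 2 ($4,900): deductible takes $790, $4,110 remains; 10% of $4,110 = $411. Cost to patient: $1,201. OOP to date $1,411.
Claim 3 ($6,425): deductible met; 10% of $6,425 = $642.50. Patient pays $642.50; OOP now $2,053.50.
Claim 4 ($10,050): deductible already satisfied, so patient's share is 10% × $10,050 = $1,005. That would push OOP to $3,058.50, over the $2,800 cap, so patient pays $2,800 − $2,053.50 = $746.50.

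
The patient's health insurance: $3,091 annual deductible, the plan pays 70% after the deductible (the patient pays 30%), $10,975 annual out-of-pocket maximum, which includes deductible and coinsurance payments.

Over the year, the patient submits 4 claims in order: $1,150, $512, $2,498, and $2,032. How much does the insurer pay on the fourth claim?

Claim 1 — $1,150: all of it applies to the deductible. Cost to patient: $1,150. OOP to date $1,150. Insurer: $1,150 − $1,150 = $0.
Claim 2 — $512: all of it applies to the deductible. Patient owes $512 (running OOP $1,662). Insurer: $512 − $512 = $0.
Claim 3 — $2,498: $1,429 finishes the deductible; $1,069 goes to coinsurance; patient's 30% is $320.70. Cost to patient: $1,749.70. OOP to date $3,411.70. Insurer: $2,498 − $1,749.70 = $748.30.
Claim 4 — $2,032: deductible met; 30% of $2,032 = $609.60. Patient owes $609.60 (running OOP $4,021.30). Plan pays $2,032 − $609.60 = $1,422.40.

$1,422.40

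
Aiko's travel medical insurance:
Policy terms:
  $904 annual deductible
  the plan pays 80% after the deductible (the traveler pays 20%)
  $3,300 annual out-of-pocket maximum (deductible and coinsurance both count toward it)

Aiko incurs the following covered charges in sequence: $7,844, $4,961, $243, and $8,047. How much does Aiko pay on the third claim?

#1 ($7,844): $904 to deductible, leaving $6,940; traveler's 20% is $1,388. Traveler pays $2,292; OOP now $2,292.
#2 ($4,961): deductible met; 20% of $4,961 = $992.20. Traveler pays $992.20; OOP now $3,284.20.
#3 ($243): deductible met; 20% of $243 = $48.60. OOP would hit $3,332.80 > $3,300, so the cap limits the traveler to $3,300 − $3,284.20 = $15.80.

$15.80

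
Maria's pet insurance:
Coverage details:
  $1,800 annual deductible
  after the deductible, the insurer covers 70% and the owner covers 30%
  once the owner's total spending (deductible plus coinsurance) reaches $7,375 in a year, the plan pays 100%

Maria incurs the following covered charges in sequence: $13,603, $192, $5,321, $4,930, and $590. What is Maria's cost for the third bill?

Claim 1 — $13,603: $1,800 finishes the deductible; $11,803 goes to coinsurance; coinsurance $11,803 × 30% = $3,540.90. Owner pays $5,340.90; OOP now $5,340.90.
Claim 2 — $192: 30% coinsurance on $192 = $57.60. Cost to owner: $57.60. OOP to date $5,398.50.
Claim 3 — $5,321: 30% coinsurance on $5,321 = $1,596.30. Cost to owner: $1,596.30. OOP to date $6,994.80.

$1,596.30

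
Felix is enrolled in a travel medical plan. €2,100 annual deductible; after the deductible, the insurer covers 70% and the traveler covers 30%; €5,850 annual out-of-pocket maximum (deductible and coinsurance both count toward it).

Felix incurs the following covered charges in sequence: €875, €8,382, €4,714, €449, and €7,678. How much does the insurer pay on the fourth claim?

Claim 1 — €875: all of it applies to the deductible. Cost to traveler: €875. OOP to date €875. Plan pays €875 − €875 = €0.
Claim 2 — €8,382: €1,225 to deductible, leaving €7,157; 30% of €7,157 = €2,147.10. Traveler pays €3,372.10; OOP now €4,247.10. Insurer: €8,382 − €3,372.10 = €5,009.90.
Claim 3 — €4,714: deductible met; 30% of €4,714 = €1,414.20. Cost to traveler: €1,414.20. OOP to date €5,661.30. Plan pays €4,714 − €1,414.20 = €3,299.80.
Claim 4 — €449: deductible already satisfied, so traveler's share is 30% × €449 = €134.70. Traveler owes €134.70 (running OOP €5,796). Insurer: €449 − €134.70 = €314.30.

€314.30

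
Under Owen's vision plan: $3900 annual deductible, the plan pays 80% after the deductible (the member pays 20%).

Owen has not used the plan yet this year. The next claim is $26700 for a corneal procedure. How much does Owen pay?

$8460

Nothing has been paid toward the $3900 deductible, so the first $3900 of this charge is applied there.
That leaves $26700 − $3900 = $22800 for coinsurance.
Coinsurance: $22800 × 20% = $4560.
So the member owes $3900 + $4560 = $8460.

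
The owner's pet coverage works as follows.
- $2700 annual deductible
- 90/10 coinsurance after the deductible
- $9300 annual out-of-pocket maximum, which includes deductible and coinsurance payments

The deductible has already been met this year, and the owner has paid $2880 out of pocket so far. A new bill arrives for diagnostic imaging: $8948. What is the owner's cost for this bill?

$894.80

The deductible is already satisfied, so the full bill goes to coinsurance.
Owner's 10% share of $8948 is $894.80.
Total out-of-pocket so far would be $2880 + $894.80 = $3774.80, below the $9300 cap — no reduction.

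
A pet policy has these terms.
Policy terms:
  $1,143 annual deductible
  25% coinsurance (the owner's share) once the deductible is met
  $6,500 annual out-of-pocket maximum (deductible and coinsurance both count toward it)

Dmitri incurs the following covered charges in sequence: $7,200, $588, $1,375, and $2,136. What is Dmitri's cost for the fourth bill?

Bill 1, $7,200: deductible takes $1,143, $6,057 remains; owner's 25% is $1,514.25. Owner pays $2,657.25; OOP now $2,657.25.
Bill 2, $588: deductible met; 25% of $588 = $147. Owner pays $147; OOP now $2,804.25.
Bill 3, $1,375: deductible already satisfied, so owner's share is 25% × $1,375 = $343.75. Owner pays $343.75; OOP now $3,148.
Bill 4, $2,136: deductible met; 25% of $2,136 = $534. Cost to owner: $534. OOP to date $3,682.

$534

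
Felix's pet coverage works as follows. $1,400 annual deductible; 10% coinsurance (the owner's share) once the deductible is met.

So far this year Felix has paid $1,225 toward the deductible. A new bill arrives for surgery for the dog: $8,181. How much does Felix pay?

Deductible still to meet: $1,400 − $1,225 = $175.
After the $175 deductible portion, $8,181 − $175 = $8,006 is subject to coinsurance.
Owner's 10% share of $8,006 is $800.60.
That puts the owner's cost at $175 + $800.60 = $975.60.

$975.60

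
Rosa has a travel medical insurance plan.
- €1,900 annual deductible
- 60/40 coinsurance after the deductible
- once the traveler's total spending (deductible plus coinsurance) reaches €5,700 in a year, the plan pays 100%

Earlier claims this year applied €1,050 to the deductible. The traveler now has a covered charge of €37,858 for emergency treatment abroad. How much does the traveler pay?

€4,650

Deductible still to meet: €1,900 − €1,050 = €850.
That leaves €37,858 − €850 = €37,008 for coinsurance.
Coinsurance: €37,008 × 40% = €14,803.20.
So the traveler owes €850 + €14,803.20 = €15,653.20 before any cap.
That would bring total out-of-pocket to €16,703.20, past the €5,700 cap. The traveler is capped at €5,700 − €1,050 = €4,650 on this claim.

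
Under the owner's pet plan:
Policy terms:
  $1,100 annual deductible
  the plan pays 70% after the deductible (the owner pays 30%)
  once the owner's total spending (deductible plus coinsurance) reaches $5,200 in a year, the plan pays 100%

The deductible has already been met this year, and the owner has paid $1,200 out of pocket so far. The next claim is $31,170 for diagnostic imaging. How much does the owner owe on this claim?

With the deductible met, the entire $31,170 is subject to coinsurance.
Coinsurance: $31,170 × 30% = $9,351.
That would bring total out-of-pocket to $10,551, past the $5,200 cap. The owner is capped at $5,200 − $1,200 = $4,000 on this claim.

$4,000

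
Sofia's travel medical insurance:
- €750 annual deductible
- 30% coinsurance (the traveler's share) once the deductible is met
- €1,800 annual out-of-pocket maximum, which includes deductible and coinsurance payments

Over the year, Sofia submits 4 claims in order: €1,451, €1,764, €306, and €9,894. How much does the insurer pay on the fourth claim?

#1 (€1,451): €750 finishes the deductible; €701 goes to coinsurance; traveler's 30% is €210.30. Traveler pays €960.30; OOP now €960.30. Plan pays €1,451 − €960.30 = €490.70.
#2 (€1,764): deductible met; 30% of €1,764 = €529.20. Traveler pays €529.20; OOP now €1,489.50. Insurer: €1,764 − €529.20 = €1,234.80.
#3 (€306): deductible met; 30% of €306 = €91.80. Traveler pays €91.80; OOP now €1,581.30. Insurer: €306 − €91.80 = €214.20.
#4 (€9,894): deductible met; 30% of €9,894 = €2,968.20. That would push OOP to €4,549.50, over the €1,800 cap, so traveler pays €1,800 − €1,581.30 = €218.70. Plan pays €9,894 − €218.70 = €9,675.30.

€9,675.30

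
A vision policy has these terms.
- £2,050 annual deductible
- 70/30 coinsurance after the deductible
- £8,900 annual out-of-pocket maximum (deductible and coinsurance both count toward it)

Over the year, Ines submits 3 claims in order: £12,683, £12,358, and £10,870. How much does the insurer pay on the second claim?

£8,697.90

#1 (£12,683): £2,050 finishes the deductible; £10,633 goes to coinsurance; coinsurance £10,633 × 30% = £3,189.90. Member owes £5,239.90 (running OOP £5,239.90). Insurer: £12,683 − £5,239.90 = £7,443.10.
#2 (£12,358): deductible already satisfied, so member's share is 30% × £12,358 = £3,707.40. Adding that to £5,239.90 gives £8,947.30, past the £8,900 cap; member pays only £8,900 − £5,239.90 = £3,660.10. Plan pays £12,358 − £3,660.10 = £8,697.90.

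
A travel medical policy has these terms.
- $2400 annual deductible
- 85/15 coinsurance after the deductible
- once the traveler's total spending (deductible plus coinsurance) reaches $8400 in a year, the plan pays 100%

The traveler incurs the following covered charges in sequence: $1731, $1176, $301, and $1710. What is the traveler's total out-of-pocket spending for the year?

$2777.70

Claim 1 — $1731: fully absorbed by the deductible. Traveler pays $1731; OOP now $1731.
Claim 2 — $1176: deductible takes $669, $507 remains; traveler's 15% is $76.05. Cost to traveler: $745.05. OOP to date $2476.05.
Claim 3 — $301: deductible already satisfied, so traveler's share is 15% × $301 = $45.15. Traveler owes $45.15 (running OOP $2521.20).
Claim 4 — $1710: 15% coinsurance on $1710 = $256.50. Traveler owes $256.50 (running OOP $2777.70).
Total paid by the traveler: $1731 + $745.05 + $45.15 + $256.50 = $2777.70.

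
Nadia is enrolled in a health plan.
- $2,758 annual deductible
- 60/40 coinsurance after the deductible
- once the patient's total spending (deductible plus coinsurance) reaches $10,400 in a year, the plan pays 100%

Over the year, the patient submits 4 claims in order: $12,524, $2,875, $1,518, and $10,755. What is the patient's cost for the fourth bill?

$1,978.40

Bill 1, $12,524: deductible takes $2,758, $9,766 remains; patient's 40% is $3,906.40. Patient pays $6,664.40; OOP now $6,664.40.
Bill 2, $2,875: 40% coinsurance on $2,875 = $1,150. Patient pays $1,150; OOP now $7,814.40.
Bill 3, $1,518: deductible met; 40% of $1,518 = $607.20. Cost to patient: $607.20. OOP to date $8,421.60.
Bill 4, $10,755: deductible met; 40% of $10,755 = $4,302. That would push OOP to $12,723.60, over the $10,400 cap, so patient pays $10,400 − $8,421.60 = $1,978.40.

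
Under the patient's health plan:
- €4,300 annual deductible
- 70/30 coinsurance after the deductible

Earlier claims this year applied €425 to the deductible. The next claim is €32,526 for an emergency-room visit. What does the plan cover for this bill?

€20,055.70

Deductible still to meet: €4,300 − €425 = €3,875.
That leaves €32,526 − €3,875 = €28,651 for coinsurance.
Patient's 30% share of €28,651 is €8,595.30.
So the patient owes €3,875 + €8,595.30 = €12,470.30.
The insurer covers the remainder: €32,526 − €12,470.30 = €20,055.70.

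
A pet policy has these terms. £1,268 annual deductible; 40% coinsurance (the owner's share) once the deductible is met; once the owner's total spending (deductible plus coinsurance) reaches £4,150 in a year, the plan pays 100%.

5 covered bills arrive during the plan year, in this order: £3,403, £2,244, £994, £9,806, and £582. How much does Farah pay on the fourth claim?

£732.80

Bill 1, £3,403: deductible takes £1,268, £2,135 remains; coinsurance £2,135 × 40% = £854. Owner pays £2,122; OOP now £2,122.
Bill 2, £2,244: 40% coinsurance on £2,244 = £897.60. Owner pays £897.60; OOP now £3,019.60.
Bill 3, £994: 40% coinsurance on £994 = £397.60. Owner pays £397.60; OOP now £3,417.20.
Bill 4, £9,806: deductible already satisfied, so owner's share is 40% × £9,806 = £3,922.40. OOP would hit £7,339.60 > £4,150, so the cap limits the owner to £4,150 − £3,417.20 = £732.80.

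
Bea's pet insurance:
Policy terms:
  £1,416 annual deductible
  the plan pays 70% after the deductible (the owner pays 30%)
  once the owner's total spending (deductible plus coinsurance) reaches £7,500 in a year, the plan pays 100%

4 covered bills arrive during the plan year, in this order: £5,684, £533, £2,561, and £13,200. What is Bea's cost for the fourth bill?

#1 (£5,684): deductible takes £1,416, £4,268 remains; coinsurance £4,268 × 30% = £1,280.40. Cost to owner: £2,696.40. OOP to date £2,696.40.
#2 (£533): 30% coinsurance on £533 = £159.90. Owner owes £159.90 (running OOP £2,856.30).
#3 (£2,561): 30% coinsurance on £2,561 = £768.30. Owner owes £768.30 (running OOP £3,624.60).
#4 (£13,200): 30% coinsurance on £13,200 = £3,960. That would push OOP to £7,584.60, over the £7,500 cap, so owner pays £7,500 − £3,624.60 = £3,875.40.

£3,875.40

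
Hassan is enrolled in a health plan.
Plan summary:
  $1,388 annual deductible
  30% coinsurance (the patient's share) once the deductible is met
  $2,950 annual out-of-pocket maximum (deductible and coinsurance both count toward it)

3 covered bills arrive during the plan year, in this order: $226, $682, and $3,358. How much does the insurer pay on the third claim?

Claim 1 ($226): entire amount goes to the deductible. Patient pays $226; OOP now $226. Insurer: $226 − $226 = $0.
Claim 2 ($682): all of it applies to the deductible. Patient owes $682 (running OOP $908). Insurer: $682 − $682 = $0.
Claim 3 ($3,358): deductible takes $480, $2,878 remains; 30% of $2,878 = $863.40. Cost to patient: $1,343.40. OOP to date $2,251.40. Insurer: $3,358 − $1,343.40 = $2,014.60.

$2,014.60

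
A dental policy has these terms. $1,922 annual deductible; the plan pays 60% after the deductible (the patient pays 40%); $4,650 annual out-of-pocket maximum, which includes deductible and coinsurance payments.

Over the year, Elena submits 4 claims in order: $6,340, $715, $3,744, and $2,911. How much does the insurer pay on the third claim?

$3,069.20

Bill 1, $6,340: $1,922 finishes the deductible; $4,418 goes to coinsurance; patient's 40% is $1,767.20. Patient pays $3,689.20; OOP now $3,689.20. Plan pays $6,340 − $3,689.20 = $2,650.80.
Bill 2, $715: 40% coinsurance on $715 = $286. Patient pays $286; OOP now $3,975.20. Plan pays $715 − $286 = $429.
Bill 3, $3,744: deductible already satisfied, so patient's share is 40% × $3,744 = $1,497.60. Adding that to $3,975.20 gives $5,472.80, past the $4,650 cap; patient pays only $4,650 − $3,975.20 = $674.80. Plan pays $3,744 − $674.80 = $3,069.20.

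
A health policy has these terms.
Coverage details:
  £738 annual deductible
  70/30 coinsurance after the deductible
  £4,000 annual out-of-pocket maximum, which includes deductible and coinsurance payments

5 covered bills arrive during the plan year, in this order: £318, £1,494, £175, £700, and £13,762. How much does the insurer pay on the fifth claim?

£11,084.70

Bill 1, £318: fully absorbed by the deductible. Patient pays £318; OOP now £318. Plan pays £318 − £318 = £0.
Bill 2, £1,494: deductible takes £420, £1,074 remains; 30% of £1,074 = £322.20. Patient pays £742.20; OOP now £1,060.20. Insurer: £1,494 − £742.20 = £751.80.
Bill 3, £175: deductible met; 30% of £175 = £52.50. Cost to patient: £52.50. OOP to date £1,112.70. Plan pays £175 − £52.50 = £122.50.
Bill 4, £700: deductible already satisfied, so patient's share is 30% × £700 = £210. Cost to patient: £210. OOP to date £1,322.70. Plan pays £700 − £210 = £490.
Bill 5, £13,762: deductible met; 30% of £13,762 = £4,128.60. Adding that to £1,322.70 gives £5,451.30, past the £4,000 cap; patient pays only £4,000 − £1,322.70 = £2,677.30. Plan pays £13,762 − £2,677.30 = £11,084.70.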